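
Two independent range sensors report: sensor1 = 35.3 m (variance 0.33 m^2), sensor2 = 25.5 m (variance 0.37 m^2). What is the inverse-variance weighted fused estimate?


w1 = (1/var1) / (1/var1 + 1/var2)
   = 3.0303 / (3.0303 + 2.7027) = 0.5286
w2 = 1 - w1 = 0.4714
fused = w1*s1 + w2*s2 = 18.6586 + 12.0214
= 30.68 m


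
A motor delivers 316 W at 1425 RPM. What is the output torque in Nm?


omega = 1425 * 2*pi/60 = 149.2257 rad/s
tau = P / omega = 316 / 149.2257
= 2.1176 Nm


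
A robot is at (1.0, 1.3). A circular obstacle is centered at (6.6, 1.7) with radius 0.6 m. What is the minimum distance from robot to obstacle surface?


center_dist = sqrt((1.0-6.6)^2 + (1.3-1.7)^2)
= sqrt(31.36 + 0.16)
= 5.6143
min_dist = center_dist - radius = 5.6143 - 0.6 = 5.0143 m


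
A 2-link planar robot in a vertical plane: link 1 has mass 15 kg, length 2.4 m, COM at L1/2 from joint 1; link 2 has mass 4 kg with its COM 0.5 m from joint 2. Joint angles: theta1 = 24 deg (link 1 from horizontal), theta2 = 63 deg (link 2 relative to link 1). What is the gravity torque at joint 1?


Horizontal distance from joint 1 to link-1 COM:
  x_c1 = (L1/2)*cos(t1) = 1.2 * 0.9135 = 1.0963 m
Horizontal distance from joint 1 to link-2 COM:
  x_c2 = L1*cos(t1) + Lc2*cos(t1+t2)
       = 2.4*0.9135 + 0.5*0.0523 = 2.2187 m
tau1 = m1*g*x_c1 + m2*g*x_c2
     = 15*9.81*1.0963 + 4*9.81*2.2187
     = 161.3139 + 87.0609
     = 248.3747 Nm


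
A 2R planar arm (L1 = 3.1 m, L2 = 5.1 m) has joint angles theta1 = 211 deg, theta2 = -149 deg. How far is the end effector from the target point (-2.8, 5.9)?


End effector via forward kinematics:
x = L1*cos(t1) + L2*cos(t1+t2) = -0.2629
y = L1*sin(t1) + L2*sin(t1+t2) = 2.9064
Distance to target:
d = sqrt((-2.8 - -0.2629)^2 + (5.9 - 2.9064)^2)
= sqrt(6.4368 + 8.9616)
= 3.9241 m


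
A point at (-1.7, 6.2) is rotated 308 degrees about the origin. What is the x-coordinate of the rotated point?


x' = x*cos(theta) - y*sin(theta)
cos(308 deg) = 0.6157, sin(308 deg) = -0.788
x' = -1.7 * 0.6157 - 6.2 * -0.788
= -1.0466 - -4.8857
= 3.839


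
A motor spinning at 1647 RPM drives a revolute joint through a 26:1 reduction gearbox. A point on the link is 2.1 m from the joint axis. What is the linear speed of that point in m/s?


omega_motor = 1647 * 2*pi/60 = 172.4734 rad/s
omega_joint = omega_motor / 26 = 6.6336 rad/s
v = omega_joint * r = 6.6336 * 2.1
= 13.9305 m/s


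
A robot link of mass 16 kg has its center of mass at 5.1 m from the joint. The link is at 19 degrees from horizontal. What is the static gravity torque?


tau = m*g*L*cos(angle)
= 16 * 9.81 * 5.1 * cos(19 deg)
= 16 * 9.81 * 5.1 * 0.9455
= 756.8838 Nm


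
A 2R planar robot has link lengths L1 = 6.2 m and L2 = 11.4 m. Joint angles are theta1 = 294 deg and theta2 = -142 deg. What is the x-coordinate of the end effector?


Convert angles to radians: theta1 = 5.1313, theta2 = -2.4784
x = L1*cos(theta1) + L2*cos(theta1+theta2)
x = 2.5218 + -10.0656
x = -7.5438


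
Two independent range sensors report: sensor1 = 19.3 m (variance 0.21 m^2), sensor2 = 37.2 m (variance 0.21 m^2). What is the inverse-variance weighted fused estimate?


w1 = (1/var1) / (1/var1 + 1/var2)
   = 4.7619 / (4.7619 + 4.7619) = 0.5
w2 = 1 - w1 = 0.5
fused = w1*s1 + w2*s2 = 9.65 + 18.6
= 28.25 m


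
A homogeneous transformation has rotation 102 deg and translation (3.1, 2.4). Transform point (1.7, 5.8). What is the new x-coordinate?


x' = cos(theta)*px - sin(theta)*py + tx
= -0.2079*1.7 - 0.9781*5.8 + 3.1
= -2.9267


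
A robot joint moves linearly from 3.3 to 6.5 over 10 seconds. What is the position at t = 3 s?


s = t/T = 3/10 = 0.3
p(t) = p0 + (pf-p0)*s
= 3.3 + (6.5 - 3.3) * 0.3
= 4.26


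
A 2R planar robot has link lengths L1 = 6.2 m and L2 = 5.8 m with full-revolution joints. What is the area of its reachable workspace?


r_max = L1 + L2 = 12.0 m
r_min = |L1 - L2| = 0.4 m
Area = pi*(r_max^2 - r_min^2)
= pi*(144.0 - 0.16)
= pi * 143.84
= 451.8867 m^2


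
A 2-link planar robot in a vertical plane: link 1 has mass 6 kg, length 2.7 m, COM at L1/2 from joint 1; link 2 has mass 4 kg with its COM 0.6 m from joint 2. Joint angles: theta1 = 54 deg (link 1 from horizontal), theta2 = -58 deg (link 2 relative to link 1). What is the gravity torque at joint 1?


Horizontal distance from joint 1 to link-1 COM:
  x_c1 = (L1/2)*cos(t1) = 1.35 * 0.5878 = 0.7935 m
Horizontal distance from joint 1 to link-2 COM:
  x_c2 = L1*cos(t1) + Lc2*cos(t1+t2)
       = 2.7*0.5878 + 0.6*0.9976 = 2.1856 m
tau1 = m1*g*x_c1 + m2*g*x_c2
     = 6*9.81*0.7935 + 4*9.81*2.1856
     = 46.706 + 85.7613
     = 132.4673 Nm


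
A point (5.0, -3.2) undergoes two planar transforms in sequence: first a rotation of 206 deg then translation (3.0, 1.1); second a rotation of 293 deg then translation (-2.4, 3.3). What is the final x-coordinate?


After transform 1:
x1 = cos(206)*5.0 - sin(206)*-3.2 + 3.0 = -2.8968
y1 = sin(206)*5.0 + cos(206)*-3.2 + 1.1 = 1.7843
After transform 2:
x2 = cos(293)*-2.8968 - sin(293)*1.7843 + -2.4
= -1.8894


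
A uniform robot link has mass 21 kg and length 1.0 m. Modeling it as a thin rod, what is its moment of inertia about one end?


I = (1/3) * m * L^2
= (1/3) * 21 * 1.0^2
= 0.333333 * 21 * 1.0
= 7.0 kg*m^2


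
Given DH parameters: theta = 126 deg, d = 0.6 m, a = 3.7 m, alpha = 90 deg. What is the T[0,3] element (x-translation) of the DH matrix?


T[0,3] = a * cos(theta)
= 3.7 * cos(126 deg)
= 3.7 * -0.5878
= -2.1748


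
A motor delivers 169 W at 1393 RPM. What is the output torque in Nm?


omega = 1393 * 2*pi/60 = 145.8746 rad/s
tau = P / omega = 169 / 145.8746
= 1.1585 Nm


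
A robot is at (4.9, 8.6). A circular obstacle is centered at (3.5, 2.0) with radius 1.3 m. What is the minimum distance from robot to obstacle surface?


center_dist = sqrt((4.9-3.5)^2 + (8.6-2.0)^2)
= sqrt(1.96 + 43.56)
= 6.7469
min_dist = center_dist - radius = 6.7469 - 1.3 = 5.4469 m


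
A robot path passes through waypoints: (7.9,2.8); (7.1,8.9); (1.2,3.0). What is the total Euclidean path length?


Segment lengths:
  seg1 = sqrt((-0.8)^2 + (6.1)^2) = 6.1522
  seg2 = sqrt((-5.9)^2 + (-5.9)^2) = 8.3439
Total = 14.4961


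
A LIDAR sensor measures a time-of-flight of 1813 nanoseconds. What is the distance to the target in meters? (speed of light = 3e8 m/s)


tof = 1813 ns = 1.813e-06 s
dist = c * tof / 2
= 3e8 * 1.813e-06 / 2
= 271.95 m


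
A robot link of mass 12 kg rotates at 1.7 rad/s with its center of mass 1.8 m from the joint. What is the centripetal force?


F = m * omega^2 * r
= 12 * 1.7^2 * 1.8
= 12 * 2.89 * 1.8
= 62.424 N


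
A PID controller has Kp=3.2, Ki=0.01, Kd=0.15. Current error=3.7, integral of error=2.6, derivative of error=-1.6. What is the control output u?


u = Kp*e + Ki*int(e) + Kd*de/dt
= 3.2*3.7 + 0.01*2.6 + 0.15*(-1.6)
= 11.84 + 0.026 + -0.24
= 11.626


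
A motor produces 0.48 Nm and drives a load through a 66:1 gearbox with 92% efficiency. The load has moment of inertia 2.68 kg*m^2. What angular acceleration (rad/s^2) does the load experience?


tau_out = tau_motor * N * eta
= 0.48 * 66 * 0.92 = 29.1456 Nm
alpha = tau_out / I = 29.1456 / 2.68
= 10.8752 rad/s^2


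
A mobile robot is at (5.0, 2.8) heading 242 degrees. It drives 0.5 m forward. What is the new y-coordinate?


y_new = y0 + d*sin(theta)
= 2.8 + 0.5*sin(242)
= 2.8 + -0.4415
= 2.3585


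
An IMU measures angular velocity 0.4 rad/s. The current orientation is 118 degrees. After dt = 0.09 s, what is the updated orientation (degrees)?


delta_theta = w * dt = 0.4 * 0.09 = 0.036 rad
= 2.0626 deg
theta_new = 118 + 2.0626 = 120.0626 deg


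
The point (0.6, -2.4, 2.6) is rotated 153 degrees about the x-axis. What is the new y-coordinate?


Rotation about x-axis: y' = y*cos(theta) - z*sin(theta)
= -2.4 * -0.891 - 2.6 * 0.454
= 0.958


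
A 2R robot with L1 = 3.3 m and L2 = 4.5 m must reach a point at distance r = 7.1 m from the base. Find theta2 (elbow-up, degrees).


cos(theta2) = (r^2 - L1^2 - L2^2) / (2*L1*L2)
cos(theta2) = (50.41 - 10.89 - 20.25) / 29.7
cos(theta2) = 0.648822
theta2 = 49.5472 degrees


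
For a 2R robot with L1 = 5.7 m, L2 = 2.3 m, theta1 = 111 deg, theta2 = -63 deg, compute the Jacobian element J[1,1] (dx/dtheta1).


J[1,1] = -L1*sin(t1) - L2*sin(t1+t2)
= -5.7*sin(111) - 2.3*sin(48)
= -7.0306


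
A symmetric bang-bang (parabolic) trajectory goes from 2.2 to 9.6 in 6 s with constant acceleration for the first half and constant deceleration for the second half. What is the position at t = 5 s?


Symmetric rest-to-rest: each phase covers (pf-p0)/2 in time T/2. 0.5*a*(T/2)^2 = (pf-p0)/2 => a = 4*(pf-p0)/T^2
a = 4*(9.6-2.2)/6^2 = 0.8222
t = 5 is in the deceleration phase (t > T/2).
p = pf - 0.5*a*(T-t)^2 = 9.6 - 0.5*0.8222*1^2
= 9.1889


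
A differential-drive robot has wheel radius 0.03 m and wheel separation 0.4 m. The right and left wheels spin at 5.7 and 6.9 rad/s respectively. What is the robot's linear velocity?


vR = r*wR = 0.03*5.7 = 0.171 m/s
vL = r*wL = 0.03*6.9 = 0.207 m/s
v = (vR+vL)/2 = 0.189 m/s
omega = (vR-vL)/L = -0.09 rad/s
linear velocity = 0.189 m/s


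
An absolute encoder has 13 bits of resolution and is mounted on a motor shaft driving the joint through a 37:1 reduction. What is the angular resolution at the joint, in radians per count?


counts = 2^13 = 8192
effective counts at joint = 8192 * 37 = 303104
resolution = 2*pi / 303104
= 2.0729e-05 rad/count


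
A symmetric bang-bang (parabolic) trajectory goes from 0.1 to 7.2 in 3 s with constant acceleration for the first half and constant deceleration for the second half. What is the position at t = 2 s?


Symmetric rest-to-rest: each phase covers (pf-p0)/2 in time T/2. 0.5*a*(T/2)^2 = (pf-p0)/2 => a = 4*(pf-p0)/T^2
a = 4*(7.2-0.1)/3^2 = 3.1556
t = 2 is in the deceleration phase (t > T/2).
p = pf - 0.5*a*(T-t)^2 = 7.2 - 0.5*3.1556*1^2
= 5.6222


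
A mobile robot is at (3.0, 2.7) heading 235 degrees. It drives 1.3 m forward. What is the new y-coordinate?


y_new = y0 + d*sin(theta)
= 2.7 + 1.3*sin(235)
= 2.7 + -1.0649
= 1.6351


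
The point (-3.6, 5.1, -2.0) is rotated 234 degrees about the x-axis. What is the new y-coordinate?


Rotation about x-axis: y' = y*cos(theta) - z*sin(theta)
= 5.1 * -0.5878 - -2.0 * -0.809
= -4.6157


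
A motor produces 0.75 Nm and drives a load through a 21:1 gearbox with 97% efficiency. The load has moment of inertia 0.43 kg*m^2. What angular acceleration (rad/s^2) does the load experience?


tau_out = tau_motor * N * eta
= 0.75 * 21 * 0.97 = 15.2775 Nm
alpha = tau_out / I = 15.2775 / 0.43
= 35.5291 rad/s^2


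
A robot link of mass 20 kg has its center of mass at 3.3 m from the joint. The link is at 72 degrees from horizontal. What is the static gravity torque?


tau = m*g*L*cos(angle)
= 20 * 9.81 * 3.3 * cos(72 deg)
= 20 * 9.81 * 3.3 * 0.309
= 200.0761 Nm


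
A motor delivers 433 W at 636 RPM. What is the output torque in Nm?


omega = 636 * 2*pi/60 = 66.6018 rad/s
tau = P / omega = 433 / 66.6018
= 6.5013 Nm


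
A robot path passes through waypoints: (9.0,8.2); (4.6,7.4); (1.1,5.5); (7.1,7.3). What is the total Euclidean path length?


Segment lengths:
  seg1 = sqrt((-4.4)^2 + (-0.8)^2) = 4.4721
  seg2 = sqrt((-3.5)^2 + (-1.9)^2) = 3.9825
  seg3 = sqrt((6.0)^2 + (1.8)^2) = 6.2642
Total = 14.7188


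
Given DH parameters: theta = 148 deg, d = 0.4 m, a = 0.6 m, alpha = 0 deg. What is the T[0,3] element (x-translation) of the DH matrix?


T[0,3] = a * cos(theta)
= 0.6 * cos(148 deg)
= 0.6 * -0.848
= -0.5088


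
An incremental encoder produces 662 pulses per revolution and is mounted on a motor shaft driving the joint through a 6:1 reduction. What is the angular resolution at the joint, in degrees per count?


counts per rev = 662
effective counts at joint = 662 * 6 = 3972
resolution = 360 / 3972
= 0.0906 deg/count


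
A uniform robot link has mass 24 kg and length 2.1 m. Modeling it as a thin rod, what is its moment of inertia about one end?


I = (1/3) * m * L^2
= (1/3) * 24 * 2.1^2
= 0.333333 * 24 * 4.41
= 35.28 kg*m^2


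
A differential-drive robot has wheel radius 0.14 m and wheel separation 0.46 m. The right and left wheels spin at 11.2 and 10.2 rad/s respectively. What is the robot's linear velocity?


vR = r*wR = 0.14*11.2 = 1.568 m/s
vL = r*wL = 0.14*10.2 = 1.428 m/s
v = (vR+vL)/2 = 1.498 m/s
omega = (vR-vL)/L = 0.3043 rad/s
linear velocity = 1.498 m/s


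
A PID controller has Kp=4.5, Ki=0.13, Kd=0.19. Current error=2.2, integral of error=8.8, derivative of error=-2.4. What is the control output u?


u = Kp*e + Ki*int(e) + Kd*de/dt
= 4.5*2.2 + 0.13*8.8 + 0.19*(-2.4)
= 9.9 + 1.144 + -0.456
= 10.588


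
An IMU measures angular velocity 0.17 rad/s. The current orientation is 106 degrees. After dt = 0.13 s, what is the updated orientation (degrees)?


delta_theta = w * dt = 0.17 * 0.13 = 0.0221 rad
= 1.2662 deg
theta_new = 106 + 1.2662 = 107.2662 deg


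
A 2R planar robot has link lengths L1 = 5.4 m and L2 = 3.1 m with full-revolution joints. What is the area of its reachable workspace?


r_max = L1 + L2 = 8.5 m
r_min = |L1 - L2| = 2.3 m
Area = pi*(r_max^2 - r_min^2)
= pi*(72.25 - 5.29)
= pi * 66.96
= 210.361 m^2


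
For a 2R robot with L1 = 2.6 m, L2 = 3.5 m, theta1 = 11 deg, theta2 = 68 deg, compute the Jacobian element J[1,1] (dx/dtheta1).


J[1,1] = -L1*sin(t1) - L2*sin(t1+t2)
= -2.6*sin(11) - 3.5*sin(79)
= -3.9318


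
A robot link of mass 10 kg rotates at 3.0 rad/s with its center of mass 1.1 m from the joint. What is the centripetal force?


F = m * omega^2 * r
= 10 * 3.0^2 * 1.1
= 10 * 9.0 * 1.1
= 99.0 N


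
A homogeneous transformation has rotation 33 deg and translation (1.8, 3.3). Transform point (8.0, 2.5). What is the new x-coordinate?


x' = cos(theta)*px - sin(theta)*py + tx
= 0.8387*8.0 - 0.5446*2.5 + 1.8
= 7.1478


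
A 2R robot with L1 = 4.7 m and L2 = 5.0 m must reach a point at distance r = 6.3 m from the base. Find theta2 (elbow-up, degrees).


cos(theta2) = (r^2 - L1^2 - L2^2) / (2*L1*L2)
cos(theta2) = (39.69 - 22.09 - 25.0) / 47.0
cos(theta2) = -0.157447
theta2 = 99.0587 degrees


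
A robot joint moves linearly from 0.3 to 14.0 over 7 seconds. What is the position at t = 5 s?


s = t/T = 5/7 = 0.7143
p(t) = p0 + (pf-p0)*s
= 0.3 + (14.0 - 0.3) * 0.7143
= 10.0857


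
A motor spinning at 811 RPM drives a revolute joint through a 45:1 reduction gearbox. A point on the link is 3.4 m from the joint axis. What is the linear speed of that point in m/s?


omega_motor = 811 * 2*pi/60 = 84.9277 rad/s
omega_joint = omega_motor / 45 = 1.8873 rad/s
v = omega_joint * r = 1.8873 * 3.4
= 6.4168 m/s


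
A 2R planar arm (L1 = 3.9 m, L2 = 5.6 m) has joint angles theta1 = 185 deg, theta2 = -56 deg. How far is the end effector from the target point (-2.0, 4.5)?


End effector via forward kinematics:
x = L1*cos(t1) + L2*cos(t1+t2) = -7.4094
y = L1*sin(t1) + L2*sin(t1+t2) = 4.0121
Distance to target:
d = sqrt((-2.0 - -7.4094)^2 + (4.5 - 4.0121)^2)
= sqrt(29.2611 + 0.238)
= 5.4313 m


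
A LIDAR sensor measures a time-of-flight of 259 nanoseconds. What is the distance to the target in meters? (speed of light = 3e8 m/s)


tof = 259 ns = 2.59e-07 s
dist = c * tof / 2
= 3e8 * 2.59e-07 / 2
= 38.85 m


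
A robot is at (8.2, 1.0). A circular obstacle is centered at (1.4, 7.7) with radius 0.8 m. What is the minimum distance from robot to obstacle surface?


center_dist = sqrt((8.2-1.4)^2 + (1.0-7.7)^2)
= sqrt(46.24 + 44.89)
= 9.5462
min_dist = center_dist - radius = 9.5462 - 0.8 = 8.7462 m


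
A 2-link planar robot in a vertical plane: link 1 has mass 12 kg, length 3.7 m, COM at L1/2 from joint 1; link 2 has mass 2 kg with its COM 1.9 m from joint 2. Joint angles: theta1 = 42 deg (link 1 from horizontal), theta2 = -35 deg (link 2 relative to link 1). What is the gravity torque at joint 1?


Horizontal distance from joint 1 to link-1 COM:
  x_c1 = (L1/2)*cos(t1) = 1.85 * 0.7431 = 1.3748 m
Horizontal distance from joint 1 to link-2 COM:
  x_c2 = L1*cos(t1) + Lc2*cos(t1+t2)
       = 3.7*0.7431 + 1.9*0.9925 = 4.6355 m
tau1 = m1*g*x_c1 + m2*g*x_c2
     = 12*9.81*1.3748 + 2*9.81*4.6355
     = 161.8436 + 90.948
     = 252.7916 Nm


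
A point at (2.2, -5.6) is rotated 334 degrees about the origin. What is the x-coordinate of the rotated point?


x' = x*cos(theta) - y*sin(theta)
cos(334 deg) = 0.8988, sin(334 deg) = -0.4384
x' = 2.2 * 0.8988 - -5.6 * -0.4384
= 1.9773 - 2.4549
= -0.4775


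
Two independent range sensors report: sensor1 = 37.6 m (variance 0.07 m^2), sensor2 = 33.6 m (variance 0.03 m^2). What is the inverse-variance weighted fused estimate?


w1 = (1/var1) / (1/var1 + 1/var2)
   = 14.2857 / (14.2857 + 33.3333) = 0.3
w2 = 1 - w1 = 0.7
fused = w1*s1 + w2*s2 = 11.28 + 23.52
= 34.8 m


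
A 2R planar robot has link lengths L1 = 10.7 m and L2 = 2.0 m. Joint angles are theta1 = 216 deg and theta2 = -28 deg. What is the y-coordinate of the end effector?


Convert angles to radians: theta1 = 3.7699, theta2 = -0.4887
y = L1*sin(theta1) + L2*sin(theta1+theta2)
y = -6.2893 + -0.2783
y = -6.5676


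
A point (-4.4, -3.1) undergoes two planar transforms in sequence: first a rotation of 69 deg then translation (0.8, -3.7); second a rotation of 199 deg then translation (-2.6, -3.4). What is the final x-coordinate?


After transform 1:
x1 = cos(69)*-4.4 - sin(69)*-3.1 + 0.8 = 2.1173
y1 = sin(69)*-4.4 + cos(69)*-3.1 + -3.7 = -8.9187
After transform 2:
x2 = cos(199)*2.1173 - sin(199)*-8.9187 + -2.6
= -7.5056


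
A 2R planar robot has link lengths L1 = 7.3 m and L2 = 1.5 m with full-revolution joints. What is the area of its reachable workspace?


r_max = L1 + L2 = 8.8 m
r_min = |L1 - L2| = 5.8 m
Area = pi*(r_max^2 - r_min^2)
= pi*(77.44 - 33.64)
= pi * 43.8
= 137.6018 m^2


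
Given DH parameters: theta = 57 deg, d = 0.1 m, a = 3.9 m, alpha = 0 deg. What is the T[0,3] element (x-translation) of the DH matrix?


T[0,3] = a * cos(theta)
= 3.9 * cos(57 deg)
= 3.9 * 0.5446
= 2.1241


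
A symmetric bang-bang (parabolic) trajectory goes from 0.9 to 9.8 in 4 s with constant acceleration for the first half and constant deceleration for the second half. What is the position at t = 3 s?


Symmetric rest-to-rest: each phase covers (pf-p0)/2 in time T/2. 0.5*a*(T/2)^2 = (pf-p0)/2 => a = 4*(pf-p0)/T^2
a = 4*(9.8-0.9)/4^2 = 2.225
t = 3 is in the deceleration phase (t > T/2).
p = pf - 0.5*a*(T-t)^2 = 9.8 - 0.5*2.225*1^2
= 8.6875


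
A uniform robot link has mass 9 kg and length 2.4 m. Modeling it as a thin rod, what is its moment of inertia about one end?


I = (1/3) * m * L^2
= (1/3) * 9 * 2.4^2
= 0.333333 * 9 * 5.76
= 17.28 kg*m^2


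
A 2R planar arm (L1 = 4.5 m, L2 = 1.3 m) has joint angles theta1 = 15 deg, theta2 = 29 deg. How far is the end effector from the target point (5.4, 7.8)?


End effector via forward kinematics:
x = L1*cos(t1) + L2*cos(t1+t2) = 5.2818
y = L1*sin(t1) + L2*sin(t1+t2) = 2.0677
Distance to target:
d = sqrt((5.4 - 5.2818)^2 + (7.8 - 2.0677)^2)
= sqrt(0.014 + 32.8588)
= 5.7335 m


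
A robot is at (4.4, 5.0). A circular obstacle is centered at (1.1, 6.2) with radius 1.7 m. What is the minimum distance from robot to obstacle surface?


center_dist = sqrt((4.4-1.1)^2 + (5.0-6.2)^2)
= sqrt(10.89 + 1.44)
= 3.5114
min_dist = center_dist - radius = 3.5114 - 1.7 = 1.8114 m


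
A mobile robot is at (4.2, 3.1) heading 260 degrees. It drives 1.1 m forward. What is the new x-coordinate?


x_new = x0 + d*cos(theta)
= 4.2 + 1.1*cos(260)
= 4.2 + -0.191
= 4.009


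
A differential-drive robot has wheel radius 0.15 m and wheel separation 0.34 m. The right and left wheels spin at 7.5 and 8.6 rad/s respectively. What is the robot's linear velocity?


vR = r*wR = 0.15*7.5 = 1.125 m/s
vL = r*wL = 0.15*8.6 = 1.29 m/s
v = (vR+vL)/2 = 1.2075 m/s
omega = (vR-vL)/L = -0.4853 rad/s
linear velocity = 1.2075 m/s


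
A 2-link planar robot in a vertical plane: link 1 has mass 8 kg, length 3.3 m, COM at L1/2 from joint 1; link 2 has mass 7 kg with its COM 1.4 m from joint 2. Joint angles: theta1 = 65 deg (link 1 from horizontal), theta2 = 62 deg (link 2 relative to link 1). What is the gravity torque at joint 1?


Horizontal distance from joint 1 to link-1 COM:
  x_c1 = (L1/2)*cos(t1) = 1.65 * 0.4226 = 0.6973 m
Horizontal distance from joint 1 to link-2 COM:
  x_c2 = L1*cos(t1) + Lc2*cos(t1+t2)
       = 3.3*0.4226 + 1.4*-0.6018 = 0.5521 m
tau1 = m1*g*x_c1 + m2*g*x_c2
     = 8*9.81*0.6973 + 7*9.81*0.5521
     = 54.7257 + 37.9127
     = 92.6383 Nm


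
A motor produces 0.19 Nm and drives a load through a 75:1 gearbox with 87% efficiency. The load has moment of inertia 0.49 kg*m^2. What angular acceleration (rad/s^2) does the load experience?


tau_out = tau_motor * N * eta
= 0.19 * 75 * 0.87 = 12.3975 Nm
alpha = tau_out / I = 12.3975 / 0.49
= 25.301 rad/s^2


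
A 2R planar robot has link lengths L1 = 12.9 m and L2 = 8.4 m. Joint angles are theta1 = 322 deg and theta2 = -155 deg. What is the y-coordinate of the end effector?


Convert angles to radians: theta1 = 5.62, theta2 = -2.7053
y = L1*sin(theta1) + L2*sin(theta1+theta2)
y = -7.942 + 1.8896
y = -6.0524


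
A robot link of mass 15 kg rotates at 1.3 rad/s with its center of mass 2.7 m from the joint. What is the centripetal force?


F = m * omega^2 * r
= 15 * 1.3^2 * 2.7
= 15 * 1.69 * 2.7
= 68.445 N


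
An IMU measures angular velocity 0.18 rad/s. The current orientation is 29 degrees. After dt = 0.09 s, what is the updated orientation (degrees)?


delta_theta = w * dt = 0.18 * 0.09 = 0.0162 rad
= 0.9282 deg
theta_new = 29 + 0.9282 = 29.9282 deg


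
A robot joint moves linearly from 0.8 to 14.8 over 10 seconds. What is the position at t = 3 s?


s = t/T = 3/10 = 0.3
p(t) = p0 + (pf-p0)*s
= 0.8 + (14.8 - 0.8) * 0.3
= 5.0


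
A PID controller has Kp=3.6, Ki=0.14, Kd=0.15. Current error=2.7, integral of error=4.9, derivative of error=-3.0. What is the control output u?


u = Kp*e + Ki*int(e) + Kd*de/dt
= 3.6*2.7 + 0.14*4.9 + 0.15*(-3.0)
= 9.72 + 0.686 + -0.45
= 9.956


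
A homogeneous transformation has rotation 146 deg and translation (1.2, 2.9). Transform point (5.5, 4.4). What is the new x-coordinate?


x' = cos(theta)*px - sin(theta)*py + tx
= -0.829*5.5 - 0.5592*4.4 + 1.2
= -5.8202


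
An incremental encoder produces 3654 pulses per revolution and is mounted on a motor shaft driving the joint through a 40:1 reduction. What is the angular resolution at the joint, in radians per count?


counts per rev = 3654
effective counts at joint = 3654 * 40 = 146160
resolution = 2*pi / 146160
= 4.2988e-05 rad/count


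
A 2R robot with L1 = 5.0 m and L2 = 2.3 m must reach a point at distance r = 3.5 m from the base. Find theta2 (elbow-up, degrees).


cos(theta2) = (r^2 - L1^2 - L2^2) / (2*L1*L2)
cos(theta2) = (12.25 - 25.0 - 5.29) / 23.0
cos(theta2) = -0.784348
theta2 = 141.6604 degrees


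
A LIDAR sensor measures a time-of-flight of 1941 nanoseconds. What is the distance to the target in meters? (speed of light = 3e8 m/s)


tof = 1941 ns = 1.941e-06 s
dist = c * tof / 2
= 3e8 * 1.941e-06 / 2
= 291.15 m


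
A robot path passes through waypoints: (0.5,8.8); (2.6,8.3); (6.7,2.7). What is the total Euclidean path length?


Segment lengths:
  seg1 = sqrt((2.1)^2 + (-0.5)^2) = 2.1587
  seg2 = sqrt((4.1)^2 + (-5.6)^2) = 6.9405
Total = 9.0992


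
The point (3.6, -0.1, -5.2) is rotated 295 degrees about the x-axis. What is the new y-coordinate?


Rotation about x-axis: y' = y*cos(theta) - z*sin(theta)
= -0.1 * 0.4226 - -5.2 * -0.9063
= -4.7551


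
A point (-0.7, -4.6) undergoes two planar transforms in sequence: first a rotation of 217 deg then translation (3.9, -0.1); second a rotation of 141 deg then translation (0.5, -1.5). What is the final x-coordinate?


After transform 1:
x1 = cos(217)*-0.7 - sin(217)*-4.6 + 3.9 = 1.6907
y1 = sin(217)*-0.7 + cos(217)*-4.6 + -0.1 = 3.995
After transform 2:
x2 = cos(141)*1.6907 - sin(141)*3.995 + 0.5
= -3.328


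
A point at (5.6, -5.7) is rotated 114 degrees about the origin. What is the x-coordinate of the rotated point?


x' = x*cos(theta) - y*sin(theta)
cos(114 deg) = -0.4067, sin(114 deg) = 0.9135
x' = 5.6 * -0.4067 - -5.7 * 0.9135
= -2.2777 - -5.2072
= 2.9295


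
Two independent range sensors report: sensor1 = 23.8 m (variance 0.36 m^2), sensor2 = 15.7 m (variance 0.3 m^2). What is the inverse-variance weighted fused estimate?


w1 = (1/var1) / (1/var1 + 1/var2)
   = 2.7778 / (2.7778 + 3.3333) = 0.4545
w2 = 1 - w1 = 0.5455
fused = w1*s1 + w2*s2 = 10.8182 + 8.5636
= 19.3818 m


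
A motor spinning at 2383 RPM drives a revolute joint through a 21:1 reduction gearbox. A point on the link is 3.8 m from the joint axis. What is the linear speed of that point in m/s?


omega_motor = 2383 * 2*pi/60 = 249.5472 rad/s
omega_joint = omega_motor / 21 = 11.8832 rad/s
v = omega_joint * r = 11.8832 * 3.8
= 45.1562 m/s


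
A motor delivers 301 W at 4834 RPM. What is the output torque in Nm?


omega = 4834 * 2*pi/60 = 506.2153 rad/s
tau = P / omega = 301 / 506.2153
= 0.5946 Nm


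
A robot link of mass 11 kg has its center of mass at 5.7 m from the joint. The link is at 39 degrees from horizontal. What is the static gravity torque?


tau = m*g*L*cos(angle)
= 11 * 9.81 * 5.7 * cos(39 deg)
= 11 * 9.81 * 5.7 * 0.7771
= 478.0124 Nm


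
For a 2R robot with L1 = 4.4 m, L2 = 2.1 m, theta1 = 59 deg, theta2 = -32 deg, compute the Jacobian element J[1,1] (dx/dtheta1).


J[1,1] = -L1*sin(t1) - L2*sin(t1+t2)
= -4.4*sin(59) - 2.1*sin(27)
= -4.7249


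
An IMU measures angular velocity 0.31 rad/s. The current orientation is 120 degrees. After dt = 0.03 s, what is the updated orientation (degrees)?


delta_theta = w * dt = 0.31 * 0.03 = 0.0093 rad
= 0.5329 deg
theta_new = 120 + 0.5329 = 120.5329 deg


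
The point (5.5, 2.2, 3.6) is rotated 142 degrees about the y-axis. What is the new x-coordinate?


Rotation about y-axis: x' = x*cos(theta) + z*sin(theta)
= 5.5 * -0.788 + 3.6 * 0.6157
= -2.1177


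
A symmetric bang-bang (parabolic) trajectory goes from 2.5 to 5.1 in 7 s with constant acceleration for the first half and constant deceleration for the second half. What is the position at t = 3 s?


Symmetric rest-to-rest: each phase covers (pf-p0)/2 in time T/2. 0.5*a*(T/2)^2 = (pf-p0)/2 => a = 4*(pf-p0)/T^2
a = 4*(5.1-2.5)/7^2 = 0.2122
t = 3 is in the acceleration phase (t <= T/2).
p = p0 + 0.5*a*t^2 = 2.5 + 0.5*0.2122*3^2
= 3.4551


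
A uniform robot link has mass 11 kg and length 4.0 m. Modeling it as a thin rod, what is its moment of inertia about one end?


I = (1/3) * m * L^2
= (1/3) * 11 * 4.0^2
= 0.333333 * 11 * 16.0
= 58.6667 kg*m^2


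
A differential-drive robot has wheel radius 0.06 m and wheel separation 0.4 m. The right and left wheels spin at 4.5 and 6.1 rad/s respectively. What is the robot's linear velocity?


vR = r*wR = 0.06*4.5 = 0.27 m/s
vL = r*wL = 0.06*6.1 = 0.366 m/s
v = (vR+vL)/2 = 0.318 m/s
omega = (vR-vL)/L = -0.24 rad/s
linear velocity = 0.318 m/s


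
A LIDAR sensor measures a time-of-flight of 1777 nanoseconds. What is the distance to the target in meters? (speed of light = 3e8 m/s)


tof = 1777 ns = 1.777e-06 s
dist = c * tof / 2
= 3e8 * 1.777e-06 / 2
= 266.55 m


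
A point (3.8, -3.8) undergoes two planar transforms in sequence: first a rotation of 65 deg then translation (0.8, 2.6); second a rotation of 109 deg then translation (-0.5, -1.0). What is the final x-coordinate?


After transform 1:
x1 = cos(65)*3.8 - sin(65)*-3.8 + 0.8 = 5.8499
y1 = sin(65)*3.8 + cos(65)*-3.8 + 2.6 = 4.438
After transform 2:
x2 = cos(109)*5.8499 - sin(109)*4.438 + -0.5
= -6.6008


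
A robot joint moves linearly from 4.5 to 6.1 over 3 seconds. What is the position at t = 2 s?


s = t/T = 2/3 = 0.6667
p(t) = p0 + (pf-p0)*s
= 4.5 + (6.1 - 4.5) * 0.6667
= 5.5667


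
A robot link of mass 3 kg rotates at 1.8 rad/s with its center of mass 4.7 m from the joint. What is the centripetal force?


F = m * omega^2 * r
= 3 * 1.8^2 * 4.7
= 3 * 3.24 * 4.7
= 45.684 N


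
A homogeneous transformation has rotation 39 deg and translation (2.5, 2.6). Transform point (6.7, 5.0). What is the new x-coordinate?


x' = cos(theta)*px - sin(theta)*py + tx
= 0.7771*6.7 - 0.6293*5.0 + 2.5
= 4.5603


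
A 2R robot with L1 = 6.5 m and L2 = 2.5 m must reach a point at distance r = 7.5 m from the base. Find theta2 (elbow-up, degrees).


cos(theta2) = (r^2 - L1^2 - L2^2) / (2*L1*L2)
cos(theta2) = (56.25 - 42.25 - 6.25) / 32.5
cos(theta2) = 0.238462
theta2 = 76.2042 degrees


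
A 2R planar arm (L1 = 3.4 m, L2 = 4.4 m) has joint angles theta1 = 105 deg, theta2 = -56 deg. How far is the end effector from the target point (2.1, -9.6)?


End effector via forward kinematics:
x = L1*cos(t1) + L2*cos(t1+t2) = 2.0067
y = L1*sin(t1) + L2*sin(t1+t2) = 6.6049
Distance to target:
d = sqrt((2.1 - 2.0067)^2 + (-9.6 - 6.6049)^2)
= sqrt(0.0087 + 262.5978)
= 16.2051 m


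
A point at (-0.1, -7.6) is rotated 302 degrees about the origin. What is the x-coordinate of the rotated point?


x' = x*cos(theta) - y*sin(theta)
cos(302 deg) = 0.5299, sin(302 deg) = -0.848
x' = -0.1 * 0.5299 - -7.6 * -0.848
= -0.053 - 6.4452
= -6.4982


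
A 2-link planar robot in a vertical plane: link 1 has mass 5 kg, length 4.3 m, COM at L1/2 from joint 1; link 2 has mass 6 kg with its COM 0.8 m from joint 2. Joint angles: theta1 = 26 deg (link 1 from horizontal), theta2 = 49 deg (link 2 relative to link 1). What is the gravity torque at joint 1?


Horizontal distance from joint 1 to link-1 COM:
  x_c1 = (L1/2)*cos(t1) = 2.15 * 0.8988 = 1.9324 m
Horizontal distance from joint 1 to link-2 COM:
  x_c2 = L1*cos(t1) + Lc2*cos(t1+t2)
       = 4.3*0.8988 + 0.8*0.2588 = 4.0719 m
tau1 = m1*g*x_c1 + m2*g*x_c2
     = 5*9.81*1.9324 + 6*9.81*4.0719
     = 94.7846 + 239.6702
     = 334.4548 Nm


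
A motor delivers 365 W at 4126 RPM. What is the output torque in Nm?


omega = 4126 * 2*pi/60 = 432.0737 rad/s
tau = P / omega = 365 / 432.0737
= 0.8448 Nm


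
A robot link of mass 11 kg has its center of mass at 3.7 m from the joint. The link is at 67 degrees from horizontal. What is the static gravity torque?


tau = m*g*L*cos(angle)
= 11 * 9.81 * 3.7 * cos(67 deg)
= 11 * 9.81 * 3.7 * 0.3907
= 156.006 Nm


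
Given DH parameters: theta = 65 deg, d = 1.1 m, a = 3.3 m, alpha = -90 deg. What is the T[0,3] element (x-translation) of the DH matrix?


T[0,3] = a * cos(theta)
= 3.3 * cos(65 deg)
= 3.3 * 0.4226
= 1.3946


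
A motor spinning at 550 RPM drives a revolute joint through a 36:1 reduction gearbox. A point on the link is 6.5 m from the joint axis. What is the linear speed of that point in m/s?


omega_motor = 550 * 2*pi/60 = 57.5959 rad/s
omega_joint = omega_motor / 36 = 1.5999 rad/s
v = omega_joint * r = 1.5999 * 6.5
= 10.3993 m/s


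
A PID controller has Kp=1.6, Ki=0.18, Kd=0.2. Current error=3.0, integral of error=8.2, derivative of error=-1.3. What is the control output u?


u = Kp*e + Ki*int(e) + Kd*de/dt
= 1.6*3.0 + 0.18*8.2 + 0.2*(-1.3)
= 4.8 + 1.476 + -0.26
= 6.016


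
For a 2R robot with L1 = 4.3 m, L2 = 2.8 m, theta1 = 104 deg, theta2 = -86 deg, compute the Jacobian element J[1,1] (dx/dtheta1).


J[1,1] = -L1*sin(t1) - L2*sin(t1+t2)
= -4.3*sin(104) - 2.8*sin(18)
= -5.0375


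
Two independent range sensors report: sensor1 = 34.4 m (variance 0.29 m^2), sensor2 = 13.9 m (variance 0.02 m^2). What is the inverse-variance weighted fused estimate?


w1 = (1/var1) / (1/var1 + 1/var2)
   = 3.4483 / (3.4483 + 50.0) = 0.0645
w2 = 1 - w1 = 0.9355
fused = w1*s1 + w2*s2 = 2.2194 + 13.0032
= 15.2226 m


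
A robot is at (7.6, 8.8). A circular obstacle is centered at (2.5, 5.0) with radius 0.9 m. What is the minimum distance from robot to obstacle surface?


center_dist = sqrt((7.6-2.5)^2 + (8.8-5.0)^2)
= sqrt(26.01 + 14.44)
= 6.36
min_dist = center_dist - radius = 6.36 - 0.9 = 5.46 m


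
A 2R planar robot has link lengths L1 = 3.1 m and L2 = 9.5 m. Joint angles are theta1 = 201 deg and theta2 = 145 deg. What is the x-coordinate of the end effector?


Convert angles to radians: theta1 = 3.5081, theta2 = 2.5307
x = L1*cos(theta1) + L2*cos(theta1+theta2)
x = -2.8941 + 9.2178
x = 6.3237


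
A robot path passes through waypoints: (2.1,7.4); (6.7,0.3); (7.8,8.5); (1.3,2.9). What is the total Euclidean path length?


Segment lengths:
  seg1 = sqrt((4.6)^2 + (-7.1)^2) = 8.4599
  seg2 = sqrt((1.1)^2 + (8.2)^2) = 8.2735
  seg3 = sqrt((-6.5)^2 + (-5.6)^2) = 8.5796
Total = 25.313


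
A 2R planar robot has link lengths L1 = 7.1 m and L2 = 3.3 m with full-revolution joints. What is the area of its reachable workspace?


r_max = L1 + L2 = 10.4 m
r_min = |L1 - L2| = 3.8 m
Area = pi*(r_max^2 - r_min^2)
= pi*(108.16 - 14.44)
= pi * 93.72
= 294.4301 m^2


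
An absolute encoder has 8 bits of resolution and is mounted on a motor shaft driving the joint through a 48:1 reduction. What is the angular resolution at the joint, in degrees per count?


counts = 2^8 = 256
effective counts at joint = 256 * 48 = 12288
resolution = 360 / 12288
= 0.0293 deg/count


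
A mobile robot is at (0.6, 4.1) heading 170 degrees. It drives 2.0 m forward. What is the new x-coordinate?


x_new = x0 + d*cos(theta)
= 0.6 + 2.0*cos(170)
= 0.6 + -1.9696
= -1.3696


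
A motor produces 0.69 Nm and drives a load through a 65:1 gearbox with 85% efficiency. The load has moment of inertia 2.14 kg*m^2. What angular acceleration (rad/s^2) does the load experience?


tau_out = tau_motor * N * eta
= 0.69 * 65 * 0.85 = 38.1225 Nm
alpha = tau_out / I = 38.1225 / 2.14
= 17.8143 rad/s^2


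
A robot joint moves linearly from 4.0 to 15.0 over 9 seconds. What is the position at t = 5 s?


s = t/T = 5/9 = 0.5556
p(t) = p0 + (pf-p0)*s
= 4.0 + (15.0 - 4.0) * 0.5556
= 10.1111


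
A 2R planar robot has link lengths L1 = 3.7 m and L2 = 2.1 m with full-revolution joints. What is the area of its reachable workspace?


r_max = L1 + L2 = 5.8 m
r_min = |L1 - L2| = 1.6 m
Area = pi*(r_max^2 - r_min^2)
= pi*(33.64 - 2.56)
= pi * 31.08
= 97.6407 m^2


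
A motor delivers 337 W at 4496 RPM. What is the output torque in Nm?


omega = 4496 * 2*pi/60 = 470.82 rad/s
tau = P / omega = 337 / 470.82
= 0.7158 Nm


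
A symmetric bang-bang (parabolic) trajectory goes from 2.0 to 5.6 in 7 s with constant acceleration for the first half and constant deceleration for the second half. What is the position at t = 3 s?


Symmetric rest-to-rest: each phase covers (pf-p0)/2 in time T/2. 0.5*a*(T/2)^2 = (pf-p0)/2 => a = 4*(pf-p0)/T^2
a = 4*(5.6-2.0)/7^2 = 0.2939
t = 3 is in the acceleration phase (t <= T/2).
p = p0 + 0.5*a*t^2 = 2.0 + 0.5*0.2939*3^2
= 3.3224


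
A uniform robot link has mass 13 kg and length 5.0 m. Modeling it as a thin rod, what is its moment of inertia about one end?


I = (1/3) * m * L^2
= (1/3) * 13 * 5.0^2
= 0.333333 * 13 * 25.0
= 108.3333 kg*m^2


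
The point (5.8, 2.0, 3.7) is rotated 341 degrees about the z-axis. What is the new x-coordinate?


Rotation about z-axis: x' = x*cos(theta) - y*sin(theta)
= 5.8 * 0.9455 - 2.0 * -0.3256
= 6.1351


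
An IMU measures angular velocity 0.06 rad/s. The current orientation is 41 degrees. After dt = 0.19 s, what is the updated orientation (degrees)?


delta_theta = w * dt = 0.06 * 0.19 = 0.0114 rad
= 0.6532 deg
theta_new = 41 + 0.6532 = 41.6532 deg


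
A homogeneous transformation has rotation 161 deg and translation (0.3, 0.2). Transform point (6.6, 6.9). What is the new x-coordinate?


x' = cos(theta)*px - sin(theta)*py + tx
= -0.9455*6.6 - 0.3256*6.9 + 0.3
= -8.1868


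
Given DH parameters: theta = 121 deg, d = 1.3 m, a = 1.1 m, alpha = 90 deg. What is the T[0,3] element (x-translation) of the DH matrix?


T[0,3] = a * cos(theta)
= 1.1 * cos(121 deg)
= 1.1 * -0.515
= -0.5665


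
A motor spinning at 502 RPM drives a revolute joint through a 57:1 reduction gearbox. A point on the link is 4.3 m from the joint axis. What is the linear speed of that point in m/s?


omega_motor = 502 * 2*pi/60 = 52.5693 rad/s
omega_joint = omega_motor / 57 = 0.9223 rad/s
v = omega_joint * r = 0.9223 * 4.3
= 3.9658 m/s


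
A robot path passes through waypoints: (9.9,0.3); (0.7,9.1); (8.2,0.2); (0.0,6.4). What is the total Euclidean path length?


Segment lengths:
  seg1 = sqrt((-9.2)^2 + (8.8)^2) = 12.7311
  seg2 = sqrt((7.5)^2 + (-8.9)^2) = 11.6387
  seg3 = sqrt((-8.2)^2 + (6.2)^2) = 10.2801
Total = 34.6499


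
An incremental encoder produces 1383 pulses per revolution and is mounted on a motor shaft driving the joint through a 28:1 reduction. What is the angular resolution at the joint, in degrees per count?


counts per rev = 1383
effective counts at joint = 1383 * 28 = 38724
resolution = 360 / 38724
= 0.0093 deg/count


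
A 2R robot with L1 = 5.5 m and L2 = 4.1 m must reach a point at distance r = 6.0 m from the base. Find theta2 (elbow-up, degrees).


cos(theta2) = (r^2 - L1^2 - L2^2) / (2*L1*L2)
cos(theta2) = (36.0 - 30.25 - 16.81) / 45.1
cos(theta2) = -0.245233
theta2 = 104.1956 degrees


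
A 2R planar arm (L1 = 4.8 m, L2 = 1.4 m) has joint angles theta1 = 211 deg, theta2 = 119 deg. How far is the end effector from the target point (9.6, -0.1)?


End effector via forward kinematics:
x = L1*cos(t1) + L2*cos(t1+t2) = -2.902
y = L1*sin(t1) + L2*sin(t1+t2) = -3.1722
Distance to target:
d = sqrt((9.6 - -2.902)^2 + (-0.1 - -3.1722)^2)
= sqrt(156.2992 + 9.4383)
= 12.8739 m


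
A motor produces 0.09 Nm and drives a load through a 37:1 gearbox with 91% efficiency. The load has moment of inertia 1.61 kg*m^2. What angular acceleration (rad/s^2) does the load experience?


tau_out = tau_motor * N * eta
= 0.09 * 37 * 0.91 = 3.0303 Nm
alpha = tau_out / I = 3.0303 / 1.61
= 1.8822 rad/s^2


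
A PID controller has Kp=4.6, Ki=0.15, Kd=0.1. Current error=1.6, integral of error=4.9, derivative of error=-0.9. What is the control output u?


u = Kp*e + Ki*int(e) + Kd*de/dt
= 4.6*1.6 + 0.15*4.9 + 0.1*(-0.9)
= 7.36 + 0.735 + -0.09
= 8.005


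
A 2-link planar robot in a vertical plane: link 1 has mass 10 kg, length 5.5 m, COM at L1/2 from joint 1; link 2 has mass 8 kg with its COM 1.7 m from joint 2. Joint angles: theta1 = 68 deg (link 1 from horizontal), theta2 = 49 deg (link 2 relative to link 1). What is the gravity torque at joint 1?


Horizontal distance from joint 1 to link-1 COM:
  x_c1 = (L1/2)*cos(t1) = 2.75 * 0.3746 = 1.0302 m
Horizontal distance from joint 1 to link-2 COM:
  x_c2 = L1*cos(t1) + Lc2*cos(t1+t2)
       = 5.5*0.3746 + 1.7*-0.454 = 1.2886 m
tau1 = m1*g*x_c1 + m2*g*x_c2
     = 10*9.81*1.0302 + 8*9.81*1.2886
     = 101.0595 + 101.1256
     = 202.1851 Nm


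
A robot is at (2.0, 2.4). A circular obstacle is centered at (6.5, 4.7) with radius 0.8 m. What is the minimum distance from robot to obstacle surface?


center_dist = sqrt((2.0-6.5)^2 + (2.4-4.7)^2)
= sqrt(20.25 + 5.29)
= 5.0537
min_dist = center_dist - radius = 5.0537 - 0.8 = 4.2537 m


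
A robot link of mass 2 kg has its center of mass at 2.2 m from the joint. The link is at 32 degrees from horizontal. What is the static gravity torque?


tau = m*g*L*cos(angle)
= 2 * 9.81 * 2.2 * cos(32 deg)
= 2 * 9.81 * 2.2 * 0.848
= 36.6051 Nm


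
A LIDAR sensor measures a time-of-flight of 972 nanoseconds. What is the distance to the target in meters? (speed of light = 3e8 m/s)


tof = 972 ns = 9.72e-07 s
dist = c * tof / 2
= 3e8 * 9.72e-07 / 2
= 145.8 m


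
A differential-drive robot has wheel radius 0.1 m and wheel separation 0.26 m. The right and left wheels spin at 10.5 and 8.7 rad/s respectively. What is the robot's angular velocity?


vR = r*wR = 0.1*10.5 = 1.05 m/s
vL = r*wL = 0.1*8.7 = 0.87 m/s
v = (vR+vL)/2 = 0.96 m/s
omega = (vR-vL)/L = 0.6923 rad/s
angular velocity = 0.6923 rad/s
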